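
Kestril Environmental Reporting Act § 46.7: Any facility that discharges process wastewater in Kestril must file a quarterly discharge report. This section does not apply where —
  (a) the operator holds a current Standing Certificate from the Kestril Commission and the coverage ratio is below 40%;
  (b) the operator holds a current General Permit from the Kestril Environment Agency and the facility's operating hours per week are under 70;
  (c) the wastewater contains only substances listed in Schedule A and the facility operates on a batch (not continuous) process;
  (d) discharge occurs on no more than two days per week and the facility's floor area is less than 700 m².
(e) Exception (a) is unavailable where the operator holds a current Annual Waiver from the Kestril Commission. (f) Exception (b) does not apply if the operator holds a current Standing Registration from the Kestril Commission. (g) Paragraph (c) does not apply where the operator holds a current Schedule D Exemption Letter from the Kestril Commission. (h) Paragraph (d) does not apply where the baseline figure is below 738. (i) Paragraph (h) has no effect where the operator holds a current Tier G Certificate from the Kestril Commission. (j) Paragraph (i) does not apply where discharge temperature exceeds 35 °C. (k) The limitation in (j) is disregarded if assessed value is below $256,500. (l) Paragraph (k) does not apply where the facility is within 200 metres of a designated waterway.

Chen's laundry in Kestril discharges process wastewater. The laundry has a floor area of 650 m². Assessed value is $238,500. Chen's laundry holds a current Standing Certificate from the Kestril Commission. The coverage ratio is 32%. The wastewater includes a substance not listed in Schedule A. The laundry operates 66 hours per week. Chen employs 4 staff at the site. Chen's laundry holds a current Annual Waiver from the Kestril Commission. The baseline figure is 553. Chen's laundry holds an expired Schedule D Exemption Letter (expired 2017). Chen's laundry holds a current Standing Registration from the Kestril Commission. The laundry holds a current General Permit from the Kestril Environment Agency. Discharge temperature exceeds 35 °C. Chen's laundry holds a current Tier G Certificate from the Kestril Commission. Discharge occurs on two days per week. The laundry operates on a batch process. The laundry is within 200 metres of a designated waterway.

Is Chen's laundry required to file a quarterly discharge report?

Yes — Chen's laundry must file a quarterly discharge report.

Exception (a)'s conditions are all satisfied: a current Standing Certificate is held; the coverage ratio is 32%, below the 40% limit. However, paragraph (e) must be considered: (e) is engaged — a current Annual Waiver is held. Exception (a) does not apply.
Exception (b) is satisfied on its face — a current General Permit is held; the facility's operating hours per week are 66, under the 70 limit. Turning to paragraph (f): (f) is triggered — a current Standing Registration is held. Exception (b) does not apply.
Exception (c) requires that the wastewater contains only substances listed in Schedule A; but the wastewater includes a non-Schedule-A substance, so (c) is unavailable.
All of (d)'s requirements are met (discharge occurs on no more than two days per week; the facility's floor area is 650 m², less than the 700 m² limit). But applying paragraphs (h)–(l): (h) operates against (d): the baseline figure is 553, below the 738 limit. (i) operates (a current Tier G Certificate is held), but is set aside by (j): (j) is engaged — discharge temperature exceeds 35 °C. (k) is engaged (assessed value is $238,500, below the $256,500 limit), but is itself disapplied by (l): (l) is triggered — the laundry is within 200 m of a designated waterway. So (d) is unavailable.
No exception is made out. Chen's laundry falls within the general rule.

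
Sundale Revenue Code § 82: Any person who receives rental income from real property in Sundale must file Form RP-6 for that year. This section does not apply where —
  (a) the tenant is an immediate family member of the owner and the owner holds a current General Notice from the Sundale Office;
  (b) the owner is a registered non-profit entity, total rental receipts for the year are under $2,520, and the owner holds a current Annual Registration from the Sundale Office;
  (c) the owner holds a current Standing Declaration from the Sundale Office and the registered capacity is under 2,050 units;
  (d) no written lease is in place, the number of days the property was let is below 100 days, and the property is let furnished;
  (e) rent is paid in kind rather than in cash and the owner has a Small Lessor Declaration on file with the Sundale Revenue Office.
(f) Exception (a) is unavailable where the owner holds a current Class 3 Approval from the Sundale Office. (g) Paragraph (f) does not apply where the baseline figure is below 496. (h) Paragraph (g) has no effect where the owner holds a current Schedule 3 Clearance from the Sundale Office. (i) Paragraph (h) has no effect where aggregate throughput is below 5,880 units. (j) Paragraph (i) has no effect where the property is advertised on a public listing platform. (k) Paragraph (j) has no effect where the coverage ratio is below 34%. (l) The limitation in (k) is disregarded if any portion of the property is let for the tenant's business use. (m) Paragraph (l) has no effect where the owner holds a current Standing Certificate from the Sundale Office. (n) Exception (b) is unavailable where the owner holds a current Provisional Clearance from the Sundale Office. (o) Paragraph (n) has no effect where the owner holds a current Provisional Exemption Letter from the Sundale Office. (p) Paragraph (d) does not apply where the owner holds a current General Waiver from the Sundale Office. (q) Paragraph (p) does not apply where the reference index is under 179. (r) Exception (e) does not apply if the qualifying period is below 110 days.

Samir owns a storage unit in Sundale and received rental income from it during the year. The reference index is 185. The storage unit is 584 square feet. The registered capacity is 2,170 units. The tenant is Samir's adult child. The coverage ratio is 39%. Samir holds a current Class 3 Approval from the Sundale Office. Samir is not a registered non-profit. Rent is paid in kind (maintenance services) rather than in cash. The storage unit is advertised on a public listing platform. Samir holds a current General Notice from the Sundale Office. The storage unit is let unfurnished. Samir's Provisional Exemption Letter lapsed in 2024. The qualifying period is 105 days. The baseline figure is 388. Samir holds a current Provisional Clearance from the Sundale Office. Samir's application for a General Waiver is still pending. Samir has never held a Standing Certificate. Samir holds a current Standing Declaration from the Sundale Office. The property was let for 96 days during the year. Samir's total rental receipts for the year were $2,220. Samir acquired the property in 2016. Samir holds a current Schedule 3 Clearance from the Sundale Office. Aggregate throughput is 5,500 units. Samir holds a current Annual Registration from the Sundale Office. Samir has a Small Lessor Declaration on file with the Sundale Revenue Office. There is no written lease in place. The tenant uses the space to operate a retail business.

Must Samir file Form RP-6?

Yes — Samir must file Form RP-6.

Exception (a): the tenant is an immediate family member; a current General Notice is held — every condition holds. But applying paragraphs (f)–(m): (f) operates — a current Class 3 Approval is held. (g) is engaged (the baseline figure is 388, below the 496 limit), but is set aside by (h): (h) applies — a current Schedule 3 Clearance is held. (i) is engaged (aggregate throughput is 5,500 units, below the 5,880 units limit), but is itself disapplied by (j): (j) operates against (i): the property is publicly advertised. (k), which would lift (j), is not triggered — the coverage ratio is 39%, not below 34%. Exception (a) does not apply.
Exception (b) fails — Samir is not a registered non-profit.
Exception (c) does not apply: the registered capacity is 2,170 units, not under 2,050 units.
Exception (d) does not apply: the property is let unfurnished.
Exception (e): rent is paid in kind; a Small Lessor Declaration is on file — every condition holds. Turning to paragraph (r): (r) operates — the qualifying period is 105 days, below the 110 days limit. Exception (e) does not apply.
Every exception is unavailable, so the rule governs.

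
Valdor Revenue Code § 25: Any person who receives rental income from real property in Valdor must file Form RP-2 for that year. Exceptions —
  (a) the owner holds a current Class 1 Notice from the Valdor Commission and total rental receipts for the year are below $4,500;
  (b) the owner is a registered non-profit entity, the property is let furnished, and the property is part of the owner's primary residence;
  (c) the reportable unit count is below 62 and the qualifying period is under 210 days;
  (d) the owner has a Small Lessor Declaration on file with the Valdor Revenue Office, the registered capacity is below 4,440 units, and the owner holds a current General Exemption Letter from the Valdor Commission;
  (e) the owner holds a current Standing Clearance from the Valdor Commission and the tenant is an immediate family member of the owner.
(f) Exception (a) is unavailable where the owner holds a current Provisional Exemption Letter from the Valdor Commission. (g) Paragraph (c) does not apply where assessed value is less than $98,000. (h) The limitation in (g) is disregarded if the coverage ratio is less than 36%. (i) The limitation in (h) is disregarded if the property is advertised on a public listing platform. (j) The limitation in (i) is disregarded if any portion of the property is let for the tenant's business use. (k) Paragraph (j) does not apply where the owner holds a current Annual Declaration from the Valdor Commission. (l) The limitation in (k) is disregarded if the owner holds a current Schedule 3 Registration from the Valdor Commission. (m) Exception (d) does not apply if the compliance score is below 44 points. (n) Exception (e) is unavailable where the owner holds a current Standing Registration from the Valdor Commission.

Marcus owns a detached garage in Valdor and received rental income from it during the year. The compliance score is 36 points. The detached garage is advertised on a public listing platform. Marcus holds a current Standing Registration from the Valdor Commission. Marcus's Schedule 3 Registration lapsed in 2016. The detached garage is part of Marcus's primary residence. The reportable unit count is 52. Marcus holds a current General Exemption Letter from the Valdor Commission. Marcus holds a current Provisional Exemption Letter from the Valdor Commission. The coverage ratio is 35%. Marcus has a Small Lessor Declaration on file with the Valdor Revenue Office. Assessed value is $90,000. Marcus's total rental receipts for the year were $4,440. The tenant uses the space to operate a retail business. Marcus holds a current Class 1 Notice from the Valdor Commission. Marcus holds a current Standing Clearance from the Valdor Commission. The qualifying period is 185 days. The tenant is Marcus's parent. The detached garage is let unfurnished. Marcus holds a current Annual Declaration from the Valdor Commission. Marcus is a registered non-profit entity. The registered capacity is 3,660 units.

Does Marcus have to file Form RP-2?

Yes — Marcus must file Form RP-2.

All of (a)'s requirements are met (a current Class 1 Notice is held; total rental receipts for the year are $4,440, below the $4,500 limit). Turning to paragraph (f): (f) operates against (a): a current Provisional Exemption Letter is held. So (a) is unavailable.
Exception (b) does not apply: the property is let unfurnished.
All of (c)'s requirements are met (the reportable unit count is 52, below the 62 limit; the qualifying period is 185 days, under the 210 days limit). Turning to paragraphs (g)–(l): (g) is triggered — assessed value is $90,000, less than the $98,000 limit. (h) would limit (g) — the coverage ratio is 35%, less than the 36% limit — but (i) sets (h) aside: (i) operates — the property is publicly advertised. (j) would limit (i) — the space is let for business use — but (k) sets (j) aside: (k) operates — a current Annual Declaration is held. (l) is not triggered (there is no Schedule 3 Registration in force), so (k) stands. (c) is therefore removed.
All of (d)'s requirements are met (a Small Lessor Declaration is on file; the registered capacity is 3,660 units, below the 4,440 units limit; a current General Exemption Letter is held). However, paragraph (m) must be considered: (m) operates against (d): the compliance score is 36 points, below the 44 points limit. (d) is therefore removed.
Exception (e)'s conditions are all satisfied: a current Standing Clearance is held; the tenant is an immediate family member. Turning to paragraph (n): (n) is engaged — a current Standing Registration is held. Exception (e) does not apply.
None of the exceptions is available; § 25 applies in full.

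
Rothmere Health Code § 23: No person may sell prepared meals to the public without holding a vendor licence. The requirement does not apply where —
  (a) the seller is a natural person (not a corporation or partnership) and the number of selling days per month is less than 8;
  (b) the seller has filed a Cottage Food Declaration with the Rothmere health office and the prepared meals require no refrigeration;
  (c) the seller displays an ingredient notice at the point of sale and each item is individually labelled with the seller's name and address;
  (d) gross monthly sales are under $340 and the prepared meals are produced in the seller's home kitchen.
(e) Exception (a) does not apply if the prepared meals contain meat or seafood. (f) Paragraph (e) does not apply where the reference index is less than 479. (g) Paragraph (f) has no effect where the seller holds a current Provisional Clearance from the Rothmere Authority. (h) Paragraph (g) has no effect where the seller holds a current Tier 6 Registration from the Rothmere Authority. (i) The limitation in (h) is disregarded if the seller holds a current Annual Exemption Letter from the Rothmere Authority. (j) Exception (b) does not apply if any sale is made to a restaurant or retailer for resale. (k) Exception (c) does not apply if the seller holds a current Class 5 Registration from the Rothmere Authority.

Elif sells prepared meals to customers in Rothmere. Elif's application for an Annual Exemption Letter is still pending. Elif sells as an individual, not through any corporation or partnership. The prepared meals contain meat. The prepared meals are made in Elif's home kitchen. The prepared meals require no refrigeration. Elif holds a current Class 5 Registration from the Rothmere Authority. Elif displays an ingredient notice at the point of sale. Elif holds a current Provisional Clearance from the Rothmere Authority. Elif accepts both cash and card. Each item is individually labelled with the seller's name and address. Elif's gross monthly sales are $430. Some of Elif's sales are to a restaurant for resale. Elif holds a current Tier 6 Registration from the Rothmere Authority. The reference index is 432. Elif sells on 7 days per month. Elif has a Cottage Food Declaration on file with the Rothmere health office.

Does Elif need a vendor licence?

No — exception (a) applies; Elif is not required to hold a vendor licence.

Exception (a) is satisfied on its face — the seller is a natural person; the number of selling days per month is 7, less than the 8 limit. Under paragraphs (e)–(i): (e) would limit (a) — the prepared meals contain meat — but (f) sets (e) aside: (f) operates against (e): the reference index is 432, less than the 479 limit. (g) operates (a current Provisional Clearance is held), but is overridden by (h): (h) operates against (g): a current Tier 6 Registration is held. (i) is not engaged (there is no Annual Exemption Letter in force), so (h) stands. Exception (a) stands.
Exception (b) is satisfied on its face — a Cottage Food Declaration is on file; the prepared meals are shelf-stable. However, paragraph (j) must be considered: (j) operates against (b): some sales are to a restaurant for resale. Exception (b) does not apply.
Exception (c): an ingredient notice is displayed; items are individually labelled — every condition holds. Turning to paragraph (k): (k) is triggered — a current Class 5 Registration is held. Exception (c) does not apply.
Exception (d) fails — gross monthly sales are $430, not under $340.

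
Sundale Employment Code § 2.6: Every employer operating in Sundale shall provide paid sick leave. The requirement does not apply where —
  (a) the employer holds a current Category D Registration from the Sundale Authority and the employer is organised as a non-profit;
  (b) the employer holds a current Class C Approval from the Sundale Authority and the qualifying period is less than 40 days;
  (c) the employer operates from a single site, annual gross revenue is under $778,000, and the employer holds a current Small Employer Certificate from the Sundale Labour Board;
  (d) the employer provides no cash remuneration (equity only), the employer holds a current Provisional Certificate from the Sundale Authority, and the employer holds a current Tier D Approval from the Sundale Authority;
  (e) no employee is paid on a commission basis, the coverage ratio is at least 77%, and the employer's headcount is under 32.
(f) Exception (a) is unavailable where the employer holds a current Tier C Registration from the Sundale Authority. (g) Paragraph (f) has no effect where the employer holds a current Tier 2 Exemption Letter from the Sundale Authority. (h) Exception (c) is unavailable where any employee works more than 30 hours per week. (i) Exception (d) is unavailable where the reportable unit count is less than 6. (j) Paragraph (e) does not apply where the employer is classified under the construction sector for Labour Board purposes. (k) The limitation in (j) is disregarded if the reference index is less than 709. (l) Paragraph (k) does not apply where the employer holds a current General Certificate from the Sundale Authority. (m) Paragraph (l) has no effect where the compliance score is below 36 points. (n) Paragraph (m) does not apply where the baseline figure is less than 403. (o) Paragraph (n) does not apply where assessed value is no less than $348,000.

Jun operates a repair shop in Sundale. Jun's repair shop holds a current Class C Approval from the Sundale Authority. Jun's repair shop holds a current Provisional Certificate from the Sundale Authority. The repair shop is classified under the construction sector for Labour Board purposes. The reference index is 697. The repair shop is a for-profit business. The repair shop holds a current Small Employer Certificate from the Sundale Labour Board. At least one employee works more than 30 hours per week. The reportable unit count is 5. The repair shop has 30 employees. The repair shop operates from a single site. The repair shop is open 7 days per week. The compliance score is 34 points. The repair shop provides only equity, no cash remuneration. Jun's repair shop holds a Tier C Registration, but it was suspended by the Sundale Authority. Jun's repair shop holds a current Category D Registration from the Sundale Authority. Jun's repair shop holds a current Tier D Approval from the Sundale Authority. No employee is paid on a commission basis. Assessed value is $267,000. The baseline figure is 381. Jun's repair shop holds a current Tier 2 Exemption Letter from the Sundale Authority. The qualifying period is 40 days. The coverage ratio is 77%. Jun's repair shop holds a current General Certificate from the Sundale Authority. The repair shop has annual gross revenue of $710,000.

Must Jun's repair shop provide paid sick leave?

Yes — Jun's repair shop must provide paid sick leave.

Exception (a) fails — the employer is for-profit.
Exception (b) does not apply: the qualifying period is 40 days, not less than 40 days.
Exception (c) is satisfied on its face — the employer operates from a single site; annual gross revenue is $710,000, under the $778,000 limit; a current Small Employer Certificate is held. However, paragraph (h) must be considered: (h) is triggered — at least one employee exceeds 30 hours/week. So (c) is unavailable.
Exception (d)'s conditions are all satisfied: remuneration is equity-only; a current Provisional Certificate is held; a current Tier D Approval is held. But applying paragraph (i): (i) operates against (d): the reportable unit count is 5, less than the 6 limit. So (d) is unavailable.
Exception (e) is satisfied on its face — no employee is paid on commission; the coverage ratio is 77%, meeting the 77% threshold; the employer's headcount is 30, under the 32 limit. But applying paragraphs (j)–(o): (j) operates against (e): the repair shop is classified under the construction sector. (k) is triggered (the reference index is 697, less than the 709 limit), but yields to (l): (l) operates against (k): a current General Certificate is held. (m) would limit (l) — the compliance score is 34 points, below the 36 points limit — but (n) sets (m) aside: (n) applies — the baseline figure is 381, less than the 403 limit. (o) is not triggered (assessed value is $267,000, short of $348,000), so (n) stands. Exception (e) does not apply.
No exception is made out. Jun's repair shop falls within the general rule.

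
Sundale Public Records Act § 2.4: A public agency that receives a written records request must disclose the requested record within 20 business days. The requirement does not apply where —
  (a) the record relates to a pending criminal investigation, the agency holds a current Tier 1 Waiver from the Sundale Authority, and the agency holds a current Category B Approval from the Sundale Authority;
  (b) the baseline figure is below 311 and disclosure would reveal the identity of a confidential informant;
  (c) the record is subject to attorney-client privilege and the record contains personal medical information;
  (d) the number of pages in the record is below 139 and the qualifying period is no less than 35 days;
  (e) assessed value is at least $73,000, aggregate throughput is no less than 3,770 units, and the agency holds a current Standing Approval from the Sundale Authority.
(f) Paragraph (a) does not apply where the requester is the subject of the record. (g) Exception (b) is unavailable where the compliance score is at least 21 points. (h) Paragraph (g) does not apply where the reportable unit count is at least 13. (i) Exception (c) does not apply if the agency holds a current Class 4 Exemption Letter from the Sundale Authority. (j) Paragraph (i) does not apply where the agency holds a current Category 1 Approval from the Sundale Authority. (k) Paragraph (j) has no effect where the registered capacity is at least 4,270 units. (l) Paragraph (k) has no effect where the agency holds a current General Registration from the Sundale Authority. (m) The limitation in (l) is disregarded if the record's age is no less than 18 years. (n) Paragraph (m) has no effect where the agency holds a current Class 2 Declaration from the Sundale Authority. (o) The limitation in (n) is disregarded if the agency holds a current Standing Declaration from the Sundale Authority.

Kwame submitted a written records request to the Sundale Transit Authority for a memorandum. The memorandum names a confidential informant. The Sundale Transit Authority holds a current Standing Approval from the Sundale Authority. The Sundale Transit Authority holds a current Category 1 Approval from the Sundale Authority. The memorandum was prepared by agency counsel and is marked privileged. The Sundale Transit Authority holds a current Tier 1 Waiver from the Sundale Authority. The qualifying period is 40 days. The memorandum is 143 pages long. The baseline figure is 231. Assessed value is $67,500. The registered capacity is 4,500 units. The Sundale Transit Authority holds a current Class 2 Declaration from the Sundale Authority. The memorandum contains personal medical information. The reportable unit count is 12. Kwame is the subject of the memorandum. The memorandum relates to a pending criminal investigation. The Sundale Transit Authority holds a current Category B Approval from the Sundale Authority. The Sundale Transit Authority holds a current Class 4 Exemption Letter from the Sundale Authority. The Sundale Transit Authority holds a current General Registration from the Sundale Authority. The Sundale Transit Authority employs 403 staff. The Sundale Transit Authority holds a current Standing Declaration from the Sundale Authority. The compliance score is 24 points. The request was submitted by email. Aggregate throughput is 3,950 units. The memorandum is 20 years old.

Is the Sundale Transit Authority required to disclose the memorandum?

All of (a)'s requirements are met (the memorandum relates to a pending investigation; a current Tier 1 Waiver is held; a current Category B Approval is held). But applying paragraph (f): (f) operates against (a): Kwame is the subject of the memorandum. Exception (a) does not apply.
Exception (b)'s conditions are all satisfied: the baseline figure is 231, below the 311 limit; the memorandum names a confidential informant. But: (g) operates — the compliance score is 24 points, meeting the 21 points threshold. (h), which would lift (g), is inapplicable — the reportable unit count is 12, short of 13. Exception (b) does not apply.
Exception (c)'s conditions are all satisfied: the memorandum is privileged; the memorandum contains personal medical information. Turning to paragraphs (i)–(o): (i) is engaged — a current Class 4 Exemption Letter is held. (j) is engaged (a current Category 1 Approval is held), but yields to (k): (k) operates against (j): the registered capacity is 4,500 units, meeting the 4,270 units threshold. (l) would limit (k) — a current General Registration is held — but (m) sets (l) aside: (m) operates — the record's age is 20 years, meeting the 18 years threshold. (n) is engaged (a current Class 2 Declaration is held), but yields to (o): (o) operates against (n): a current Standing Declaration is held. (c) is therefore removed.
Exception (d) fails — the number of pages in the record is 143, not below 139.
Exception (e) requires that assessed value is at least $73,000; but assessed value is $67,500, short of $73,000, so (e) is unavailable.
No exception displaces § 2.4.

Yes — the Sundale Transit Authority must disclose the memorandum.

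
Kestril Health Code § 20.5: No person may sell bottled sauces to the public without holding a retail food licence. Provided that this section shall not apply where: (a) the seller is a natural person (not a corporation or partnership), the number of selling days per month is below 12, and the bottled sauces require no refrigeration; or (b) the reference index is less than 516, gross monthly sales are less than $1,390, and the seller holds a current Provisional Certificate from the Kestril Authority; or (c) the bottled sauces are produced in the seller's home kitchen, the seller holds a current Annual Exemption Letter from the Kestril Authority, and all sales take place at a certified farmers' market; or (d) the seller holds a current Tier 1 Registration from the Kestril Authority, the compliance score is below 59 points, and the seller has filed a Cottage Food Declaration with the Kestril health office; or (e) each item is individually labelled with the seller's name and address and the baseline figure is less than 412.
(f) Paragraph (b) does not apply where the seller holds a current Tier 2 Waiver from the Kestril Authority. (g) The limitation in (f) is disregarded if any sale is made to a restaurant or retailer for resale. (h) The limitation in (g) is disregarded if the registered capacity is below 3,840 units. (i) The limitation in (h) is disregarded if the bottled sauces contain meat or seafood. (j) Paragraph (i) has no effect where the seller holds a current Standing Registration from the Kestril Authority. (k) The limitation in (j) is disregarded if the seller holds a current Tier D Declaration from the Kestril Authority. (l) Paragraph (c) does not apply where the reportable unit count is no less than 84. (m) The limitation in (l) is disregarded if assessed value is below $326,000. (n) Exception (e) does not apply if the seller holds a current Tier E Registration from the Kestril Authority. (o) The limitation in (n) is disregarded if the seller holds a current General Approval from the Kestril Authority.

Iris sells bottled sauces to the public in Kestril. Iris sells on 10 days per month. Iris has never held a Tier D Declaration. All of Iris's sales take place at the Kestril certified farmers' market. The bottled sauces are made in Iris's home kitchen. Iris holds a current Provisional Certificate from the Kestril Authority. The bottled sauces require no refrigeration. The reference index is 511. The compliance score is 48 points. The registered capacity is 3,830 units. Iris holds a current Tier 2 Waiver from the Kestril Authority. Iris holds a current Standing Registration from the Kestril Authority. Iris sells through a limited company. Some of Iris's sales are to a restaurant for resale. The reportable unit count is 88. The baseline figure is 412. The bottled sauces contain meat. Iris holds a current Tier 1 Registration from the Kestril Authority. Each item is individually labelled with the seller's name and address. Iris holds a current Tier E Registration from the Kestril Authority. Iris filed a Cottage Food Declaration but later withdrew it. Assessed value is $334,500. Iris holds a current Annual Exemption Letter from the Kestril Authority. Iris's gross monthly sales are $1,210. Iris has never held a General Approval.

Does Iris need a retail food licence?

Yes — Iris must hold a retail food licence.

Exception (a) requires that the seller is a natural person (not a corporation or partnership); but the seller operates through a limited company, so (a) is unavailable.
All of (b)'s requirements are met (the reference index is 511, less than the 516 limit; gross monthly sales are $1,210, less than the $1,390 limit; a current Provisional Certificate is held). But: (f) operates against (b): a current Tier 2 Waiver is held. (g) is triggered (some sales are to a restaurant for resale), but yields to (h): (h) operates against (g): the registered capacity is 3,830 units, below the 3,840 units limit. (i) would limit (h) — the bottled sauces contain meat — but (j) sets (i) aside: (j) operates — a current Standing Registration is held. (k), which would lift (j), is inapplicable — no current Tier D Declaration is held. Exception (b) does not apply.
All of (c)'s requirements are met (the bottled sauces are home-kitchen produced; a current Annual Exemption Letter is held; all sales are at a certified farmers' market). But applying paragraphs (l)–(m): (l) operates against (c): the reportable unit count is 88, meeting the 84 threshold. (m) is not engaged (assessed value is $334,500, not below $326,000), so (l) stands. So (c) is unavailable.
Exception (d) fails — the Cottage Food Declaration was withdrawn.
Exception (e) requires that the baseline figure is less than 412; but the baseline figure is 412, not less than 412, so (e) is unavailable.
No exception is made out. Iris falls within the general rule.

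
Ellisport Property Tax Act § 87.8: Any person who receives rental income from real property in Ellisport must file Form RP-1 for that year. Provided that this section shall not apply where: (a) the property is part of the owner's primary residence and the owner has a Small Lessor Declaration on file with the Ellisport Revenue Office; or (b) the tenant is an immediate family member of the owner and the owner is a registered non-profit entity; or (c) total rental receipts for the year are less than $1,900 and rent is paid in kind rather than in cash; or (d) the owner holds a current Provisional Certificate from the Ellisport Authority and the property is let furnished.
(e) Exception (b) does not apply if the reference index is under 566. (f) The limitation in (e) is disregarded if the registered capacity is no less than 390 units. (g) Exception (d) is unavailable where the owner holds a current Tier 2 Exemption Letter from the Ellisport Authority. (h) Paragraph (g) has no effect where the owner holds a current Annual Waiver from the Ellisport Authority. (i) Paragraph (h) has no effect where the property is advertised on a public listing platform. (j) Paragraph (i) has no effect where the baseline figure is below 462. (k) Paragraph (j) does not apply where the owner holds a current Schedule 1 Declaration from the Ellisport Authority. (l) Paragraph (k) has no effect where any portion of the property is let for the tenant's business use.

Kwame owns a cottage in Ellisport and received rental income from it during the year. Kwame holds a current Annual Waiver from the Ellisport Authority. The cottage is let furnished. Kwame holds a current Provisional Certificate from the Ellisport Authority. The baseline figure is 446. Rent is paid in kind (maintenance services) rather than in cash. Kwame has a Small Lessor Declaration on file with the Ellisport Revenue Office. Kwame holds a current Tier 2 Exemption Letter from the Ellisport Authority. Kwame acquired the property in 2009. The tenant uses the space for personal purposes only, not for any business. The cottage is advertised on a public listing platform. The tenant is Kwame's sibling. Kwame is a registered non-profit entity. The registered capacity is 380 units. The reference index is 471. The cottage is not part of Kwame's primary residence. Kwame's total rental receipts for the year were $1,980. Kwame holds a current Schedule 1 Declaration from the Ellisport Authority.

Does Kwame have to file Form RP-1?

Exception (a) fails — the cottage is not part of the primary residence.
Exception (b) is satisfied on its face — the tenant is an immediate family member; Kwame is a registered non-profit. But applying paragraphs (e)–(f): (e) is engaged — the reference index is 471, under the 566 limit. (f), which would lift (e), is inapplicable — the registered capacity is 380 units, short of 390 units. So (b) is unavailable.
Exception (c) does not apply: total rental receipts for the year are $1,980, not less than $1,900.
Exception (d)'s conditions are all satisfied: a current Provisional Certificate is held; the property is let furnished. Turning to paragraphs (g)–(l): (g) applies — a current Tier 2 Exemption Letter is held. (h) would limit (g) — a current Annual Waiver is held — but (i) sets (h) aside: (i) is triggered — the property is publicly advertised. (j) would limit (i) — the baseline figure is 446, below the 462 limit — but (k) sets (j) aside: (k) operates against (j): a current Schedule 1 Declaration is held. (l) is not triggered (the space is used for personal purposes only), so (k) stands. Exception (d) does not apply.
No exception is made out. Kwame falls within the general rule.

Yes — Kwame must file Form RP-1.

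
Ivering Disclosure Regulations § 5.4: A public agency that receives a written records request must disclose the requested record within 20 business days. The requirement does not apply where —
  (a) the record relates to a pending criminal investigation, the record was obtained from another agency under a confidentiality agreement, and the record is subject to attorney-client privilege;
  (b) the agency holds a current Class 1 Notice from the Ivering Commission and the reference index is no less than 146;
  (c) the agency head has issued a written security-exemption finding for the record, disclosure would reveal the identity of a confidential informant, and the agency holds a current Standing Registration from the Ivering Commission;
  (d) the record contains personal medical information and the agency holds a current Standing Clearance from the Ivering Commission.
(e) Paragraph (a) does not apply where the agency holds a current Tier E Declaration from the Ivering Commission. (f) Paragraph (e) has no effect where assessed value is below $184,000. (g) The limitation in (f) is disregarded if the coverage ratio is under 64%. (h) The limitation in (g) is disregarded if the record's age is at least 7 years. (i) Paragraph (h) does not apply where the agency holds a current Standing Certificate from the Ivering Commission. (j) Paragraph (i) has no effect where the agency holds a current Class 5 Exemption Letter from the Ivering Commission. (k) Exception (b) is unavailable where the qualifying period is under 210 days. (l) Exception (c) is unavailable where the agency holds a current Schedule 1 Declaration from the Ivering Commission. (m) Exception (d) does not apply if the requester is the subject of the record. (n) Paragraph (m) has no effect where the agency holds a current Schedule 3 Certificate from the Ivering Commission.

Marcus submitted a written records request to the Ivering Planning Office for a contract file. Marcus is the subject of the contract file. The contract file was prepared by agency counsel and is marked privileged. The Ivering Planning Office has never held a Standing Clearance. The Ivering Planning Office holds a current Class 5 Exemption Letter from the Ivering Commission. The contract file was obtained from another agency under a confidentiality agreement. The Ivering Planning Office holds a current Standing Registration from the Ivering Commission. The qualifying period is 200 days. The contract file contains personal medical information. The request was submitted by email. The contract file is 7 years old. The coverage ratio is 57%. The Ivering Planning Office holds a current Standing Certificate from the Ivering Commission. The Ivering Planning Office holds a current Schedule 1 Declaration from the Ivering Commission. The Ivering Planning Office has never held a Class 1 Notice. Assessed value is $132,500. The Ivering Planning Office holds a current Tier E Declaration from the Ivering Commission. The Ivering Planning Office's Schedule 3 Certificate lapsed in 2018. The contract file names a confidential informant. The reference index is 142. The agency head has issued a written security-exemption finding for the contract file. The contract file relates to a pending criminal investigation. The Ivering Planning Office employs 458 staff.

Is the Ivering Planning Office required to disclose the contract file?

Exception (a) is satisfied on its face — the contract file relates to a pending investigation; the contract file was obtained under a confidentiality agreement; the contract file is privileged. Under paragraphs (e)–(j): (e) is triggered (a current Tier E Declaration is held), but yields to (f): (f) operates against (e): assessed value is $132,500, below the $184,000 limit. (g) applies (the coverage ratio is 57%, under the 64% limit), but is displaced by (h): (h) operates against (g): the record's age is 7 years, meeting the 7 years threshold. (i) is engaged (a current Standing Certificate is held), but is displaced by (j): (j) operates — a current Class 5 Exemption Letter is held. (a) remains available.
Exception (b) requires that the agency holds a current Class 1 Notice from the Ivering Commission; but the Class 1 Notice is not current, so (b) is unavailable.
All of (c)'s requirements are met (a written security-exemption finding has been issued; the contract file names a confidential informant; a current Standing Registration is held). But applying paragraph (l): (l) is triggered — a current Schedule 1 Declaration is held. (c) is therefore removed.
Exception (d) does not apply: the Standing Clearance is not current.

No — exception (a) applies; the Ivering Planning Office is not required to disclose the contract file.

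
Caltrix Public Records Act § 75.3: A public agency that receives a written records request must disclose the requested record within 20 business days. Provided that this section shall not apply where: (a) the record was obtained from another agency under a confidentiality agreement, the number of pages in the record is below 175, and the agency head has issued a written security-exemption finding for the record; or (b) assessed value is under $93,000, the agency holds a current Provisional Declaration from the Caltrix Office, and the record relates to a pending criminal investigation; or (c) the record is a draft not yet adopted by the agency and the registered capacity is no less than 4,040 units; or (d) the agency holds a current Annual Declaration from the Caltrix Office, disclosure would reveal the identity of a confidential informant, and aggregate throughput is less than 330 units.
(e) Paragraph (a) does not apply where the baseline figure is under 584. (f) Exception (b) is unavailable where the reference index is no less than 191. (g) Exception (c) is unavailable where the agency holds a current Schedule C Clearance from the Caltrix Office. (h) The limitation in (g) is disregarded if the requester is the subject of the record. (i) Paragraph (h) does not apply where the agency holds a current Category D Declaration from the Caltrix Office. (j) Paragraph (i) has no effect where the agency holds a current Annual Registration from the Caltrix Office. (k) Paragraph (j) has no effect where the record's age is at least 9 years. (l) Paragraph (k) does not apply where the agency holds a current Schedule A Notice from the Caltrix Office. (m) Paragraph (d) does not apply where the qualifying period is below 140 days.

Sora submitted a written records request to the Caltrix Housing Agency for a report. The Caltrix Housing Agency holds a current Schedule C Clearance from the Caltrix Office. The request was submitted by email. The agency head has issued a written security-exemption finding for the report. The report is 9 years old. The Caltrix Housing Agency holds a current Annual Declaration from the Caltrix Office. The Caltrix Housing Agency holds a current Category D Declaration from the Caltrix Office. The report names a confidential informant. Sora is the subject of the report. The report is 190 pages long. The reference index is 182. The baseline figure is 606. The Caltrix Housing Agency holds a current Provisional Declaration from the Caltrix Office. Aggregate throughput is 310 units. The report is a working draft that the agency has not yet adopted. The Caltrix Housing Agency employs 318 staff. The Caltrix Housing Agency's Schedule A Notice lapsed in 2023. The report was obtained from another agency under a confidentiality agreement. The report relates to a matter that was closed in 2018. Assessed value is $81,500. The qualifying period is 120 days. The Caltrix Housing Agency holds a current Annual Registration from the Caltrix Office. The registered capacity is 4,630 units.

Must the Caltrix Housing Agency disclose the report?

Yes — the Caltrix Housing Agency must disclose the report.

Exception (a) requires that the number of pages in the record is below 175; but the number of pages in the record is 190, not below 175, so (a) is unavailable.
Exception (b) fails — the report relates to a closed matter.
All of (c)'s requirements are met (the report is an unadopted draft; the registered capacity is 4,630 units, meeting the 4,040 units threshold). But applying paragraphs (g)–(l): (g) applies — a current Schedule C Clearance is held. (h) applies (Sora is the subject of the report), but is overridden by (i): (i) operates — a current Category D Declaration is held. (j) would limit (i) — a current Annual Registration is held — but (k) sets (j) aside: (k) operates against (j): the record's age is 9 years, meeting the 9 years threshold. (l), which would lift (k), is not triggered — the Schedule A Notice is not current. So (c) is unavailable.
Exception (d)'s conditions are all satisfied: a current Annual Declaration is held; the report names a confidential informant; aggregate throughput is 310 units, less than the 330 units limit. But: (m) operates against (d): the qualifying period is 120 days, below the 140 days limit. (d) is therefore removed.
No exception applies. The general rule governs.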